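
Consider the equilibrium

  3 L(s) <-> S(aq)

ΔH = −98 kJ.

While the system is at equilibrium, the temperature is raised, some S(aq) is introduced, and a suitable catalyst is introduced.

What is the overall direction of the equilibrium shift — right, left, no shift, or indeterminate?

left

The forward reaction is exothermic. Raising T favours the endothermic direction — shift to the left.
Adding S (aq), a product, drives the reaction to the left.
A catalyst speeds both forward and reverse rates equally; it changes neither Q nor K — no shift from this change.
Only the nonzero effect(s) matter; the net shift is to the left.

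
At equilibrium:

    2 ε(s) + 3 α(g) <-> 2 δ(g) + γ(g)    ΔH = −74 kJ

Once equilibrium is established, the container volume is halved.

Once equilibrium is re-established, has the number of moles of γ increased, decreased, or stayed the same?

Gas moles: reactants 3, products 3. Δn_gas = 0, so a volume change leaves Q equal to K — no shift from this change.
No net shift occurs, so the amount of γ is unchanged.

unchanged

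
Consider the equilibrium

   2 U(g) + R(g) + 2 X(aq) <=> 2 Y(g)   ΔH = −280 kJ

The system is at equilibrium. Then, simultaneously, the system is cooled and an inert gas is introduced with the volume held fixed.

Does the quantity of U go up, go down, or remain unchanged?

decreases

The forward reaction is exothermic. Lowering T favours the exothermic direction — shift to the right.
At constant volume, adding an inert gas leaves every reacting species' partial pressure unchanged, so Q is unchanged — no shift from this change.
The net shift is to the right. U is a reactant, so its amount decreases.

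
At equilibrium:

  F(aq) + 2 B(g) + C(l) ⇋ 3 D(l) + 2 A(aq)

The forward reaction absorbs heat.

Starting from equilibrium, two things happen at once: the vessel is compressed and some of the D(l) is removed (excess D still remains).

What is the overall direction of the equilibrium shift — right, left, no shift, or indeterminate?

Gas moles: reactants 2, products 0 (Δn_gas = -2). Compression shifts the system toward the side with fewer moles of gas — to the right.
D is a pure liquid; its activity is 1 regardless of amount, so Q is unaffected — no shift from this change.
Only the nonzero effect(s) matter; the net shift is to the right.

right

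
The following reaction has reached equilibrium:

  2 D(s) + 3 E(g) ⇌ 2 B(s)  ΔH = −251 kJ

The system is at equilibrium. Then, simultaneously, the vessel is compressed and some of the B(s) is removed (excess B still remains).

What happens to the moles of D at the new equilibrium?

Gas moles: reactants 3, products 0 (Δn_gas = -3). Compression shifts the system toward the side with fewer moles of gas — to the right.
B is a pure solid; its activity is 1 regardless of amount, so Q is unaffected — no shift from this change.
The net shift is to the right. D is a reactant, so its amount decreases.

decreases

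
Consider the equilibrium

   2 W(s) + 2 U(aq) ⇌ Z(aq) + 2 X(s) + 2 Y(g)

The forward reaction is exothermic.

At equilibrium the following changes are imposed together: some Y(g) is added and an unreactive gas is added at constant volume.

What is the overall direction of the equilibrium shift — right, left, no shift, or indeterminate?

Adding Y (g), a product, drives the reaction to the left.
At constant volume, adding an inert gas leaves every reacting species' partial pressure unchanged, so Q is unchanged — no shift from this change.
Only the nonzero effect(s) matter; the net shift is to the left.

left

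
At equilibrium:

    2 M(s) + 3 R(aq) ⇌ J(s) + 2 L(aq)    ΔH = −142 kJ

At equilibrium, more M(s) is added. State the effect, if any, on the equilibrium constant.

unchanged

The equilibrium constant depends only on temperature. This perturbation changes neither the position of equilibrium nor K.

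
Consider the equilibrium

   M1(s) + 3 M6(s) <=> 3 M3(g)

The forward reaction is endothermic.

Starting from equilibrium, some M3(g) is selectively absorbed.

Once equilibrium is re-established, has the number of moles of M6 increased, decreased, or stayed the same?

Removing M3 (g), a product, drives the reaction to the right.
The net shift is to the right. M6 is a reactant, so its amount decreases.

decreases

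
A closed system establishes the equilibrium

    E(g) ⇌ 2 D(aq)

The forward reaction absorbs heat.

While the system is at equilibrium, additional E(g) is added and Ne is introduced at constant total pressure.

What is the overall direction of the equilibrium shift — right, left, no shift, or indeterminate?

Adding E (g), a reactant, drives the reaction to the right.
Adding inert gas at constant total pressure expands the volume and lowers every reacting partial pressure. With Δn_gas = 0 − 1 = -1, Q moves away from K toward the side with fewer gas moles, so the system shifts toward the side with more gas moles — to the left.
The individual effects push in opposite directions; without quantitative information the net direction cannot be determined.

cannot be determined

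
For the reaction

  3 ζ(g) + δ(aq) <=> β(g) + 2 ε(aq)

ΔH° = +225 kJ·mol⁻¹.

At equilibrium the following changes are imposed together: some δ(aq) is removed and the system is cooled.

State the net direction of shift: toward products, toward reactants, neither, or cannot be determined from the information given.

left

Removing δ (aq), a reactant, drives the reaction to the left.
The forward reaction is endothermic. Lowering T favours the exothermic direction — shift to the left.
All effects act in the same direction — net shift to the left.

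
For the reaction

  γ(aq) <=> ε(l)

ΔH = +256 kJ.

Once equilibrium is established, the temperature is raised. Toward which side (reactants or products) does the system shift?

right

The forward reaction is endothermic. Raising T favours the endothermic direction — shift to the right.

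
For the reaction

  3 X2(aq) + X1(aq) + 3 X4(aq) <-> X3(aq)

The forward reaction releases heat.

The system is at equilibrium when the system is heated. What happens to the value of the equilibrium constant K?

K depends on temperature via the van 't Hoff relation. The forward reaction is exothermic, so raising T decreases K.

decreases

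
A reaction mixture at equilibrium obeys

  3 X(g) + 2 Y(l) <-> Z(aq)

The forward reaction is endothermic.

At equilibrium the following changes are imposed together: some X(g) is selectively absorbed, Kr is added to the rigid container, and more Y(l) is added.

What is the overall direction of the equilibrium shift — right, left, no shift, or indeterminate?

left

Removing X (g), a reactant, drives the reaction to the left.
At constant volume, adding an inert gas leaves every reacting species' partial pressure unchanged, so Q is unchanged — no shift from this change.
Y is a pure liquid; its activity is 1 regardless of amount, so Q is unaffected — no shift from this change.
Only the nonzero effect(s) matter; the net shift is to the left.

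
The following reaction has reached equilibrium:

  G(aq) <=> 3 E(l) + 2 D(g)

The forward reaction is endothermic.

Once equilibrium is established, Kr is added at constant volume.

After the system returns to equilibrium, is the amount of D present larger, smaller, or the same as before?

At constant volume, adding an inert gas leaves every reacting species' partial pressure unchanged, so Q is unchanged — no shift from this change.
No net shift occurs, so the amount of D is unchanged.

unchanged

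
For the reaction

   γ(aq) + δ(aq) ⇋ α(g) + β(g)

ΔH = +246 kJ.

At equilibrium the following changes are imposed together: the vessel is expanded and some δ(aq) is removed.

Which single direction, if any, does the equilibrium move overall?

Gas moles: reactants 0, products 2 (Δn_gas = +2). Expansion shifts the system toward the side with more moles of gas — to the right.
Removing δ (aq), a reactant, drives the reaction to the left.
The individual effects push in opposite directions; without quantitative information the net direction cannot be determined.

cannot be determined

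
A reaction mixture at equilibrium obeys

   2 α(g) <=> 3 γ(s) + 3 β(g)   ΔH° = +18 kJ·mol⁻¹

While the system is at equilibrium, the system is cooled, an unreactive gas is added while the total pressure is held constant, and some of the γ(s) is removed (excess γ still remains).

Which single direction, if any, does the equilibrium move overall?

The forward reaction is endothermic. Lowering T favours the exothermic direction — shift to the left.
Adding inert gas at constant total pressure expands the volume and lowers every reacting partial pressure. With Δn_gas = 3 − 2 = +1, Q moves away from K toward the side with fewer gas moles, so the system shifts toward the side with more gas moles — to the right.
γ is a pure solid; its activity is 1 regardless of amount, so Q is unaffected — no shift from this change.
The individual effects push in opposite directions; without quantitative information the net direction cannot be determined.

cannot be determined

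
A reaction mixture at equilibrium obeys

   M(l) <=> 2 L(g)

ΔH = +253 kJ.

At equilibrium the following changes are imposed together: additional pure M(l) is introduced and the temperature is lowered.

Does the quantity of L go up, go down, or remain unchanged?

M is a pure liquid; its activity is 1 regardless of amount, so Q is unaffected — no shift from this change.
The forward reaction is endothermic. Lowering T favours the exothermic direction — shift to the left.
The net shift is to the left. L is a product, so its amount decreases.

decreases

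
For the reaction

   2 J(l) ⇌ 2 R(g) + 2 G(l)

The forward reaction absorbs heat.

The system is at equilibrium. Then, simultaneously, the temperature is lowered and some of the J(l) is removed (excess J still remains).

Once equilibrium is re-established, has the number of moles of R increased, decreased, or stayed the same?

decreases

The forward reaction is endothermic. Lowering T favours the exothermic direction — shift to the left.
J is a pure liquid; its activity is 1 regardless of amount, so Q is unaffected — no shift from this change.
The net shift is to the left. R is a product, so its amount decreases.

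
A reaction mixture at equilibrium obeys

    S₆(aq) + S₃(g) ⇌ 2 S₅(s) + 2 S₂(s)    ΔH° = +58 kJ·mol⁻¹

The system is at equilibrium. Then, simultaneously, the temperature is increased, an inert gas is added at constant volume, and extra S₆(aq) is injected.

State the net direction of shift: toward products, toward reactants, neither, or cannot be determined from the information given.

The forward reaction is endothermic. Raising T favours the endothermic direction — shift to the right.
At constant volume, adding an inert gas leaves every reacting species' partial pressure unchanged, so Q is unchanged — no shift from this change.
Adding S₆ (aq), a reactant, drives the reaction to the right.
Only the nonzero effect(s) matter; the net shift is to the right.

right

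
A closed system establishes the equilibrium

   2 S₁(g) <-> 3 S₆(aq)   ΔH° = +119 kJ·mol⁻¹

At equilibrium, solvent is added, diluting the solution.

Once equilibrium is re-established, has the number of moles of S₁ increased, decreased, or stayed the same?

Dilution lowers every aqueous concentration by the same factor. Δn_aq = 3 − 0 = +3, so the system shifts toward the side with more dissolved moles — to the right.
The net shift is to the right. S₁ is a reactant, so its amount decreases.

decreases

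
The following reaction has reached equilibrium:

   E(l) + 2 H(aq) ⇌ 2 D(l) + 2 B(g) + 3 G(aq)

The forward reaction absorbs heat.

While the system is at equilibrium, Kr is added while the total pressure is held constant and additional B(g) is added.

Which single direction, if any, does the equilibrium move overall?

cannot be determined

Adding inert gas at constant total pressure expands the volume and lowers every reacting partial pressure. With Δn_gas = 2 − 0 = +2, Q moves away from K toward the side with fewer gas moles, so the system shifts toward the side with more gas moles — to the right.
Adding B (g), a product, drives the reaction to the left.
The individual effects push in opposite directions; without quantitative information the net direction cannot be determined.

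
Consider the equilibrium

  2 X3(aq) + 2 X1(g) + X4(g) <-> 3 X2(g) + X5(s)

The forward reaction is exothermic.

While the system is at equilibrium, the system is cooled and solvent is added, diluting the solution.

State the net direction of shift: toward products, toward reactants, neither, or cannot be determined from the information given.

cannot be determined

The forward reaction is exothermic. Lowering T favours the exothermic direction — shift to the right.
Dilution lowers every aqueous concentration by the same factor. Δn_aq = 0 − 2 = -2, so the system shifts toward the side with more dissolved moles — to the left.
The individual effects push in opposite directions; without quantitative information the net direction cannot be determined.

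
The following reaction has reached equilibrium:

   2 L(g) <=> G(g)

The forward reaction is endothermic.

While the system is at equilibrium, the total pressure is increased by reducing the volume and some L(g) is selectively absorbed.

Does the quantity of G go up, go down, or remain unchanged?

cannot be determined

Gas moles: reactants 2, products 1 (Δn_gas = -1). Compression shifts the system toward the side with fewer moles of gas — to the right.
Removing L (g), a reactant, drives the reaction to the left.
The two effects oppose each other, so the net shift — and hence the change in G — cannot be determined from the given information.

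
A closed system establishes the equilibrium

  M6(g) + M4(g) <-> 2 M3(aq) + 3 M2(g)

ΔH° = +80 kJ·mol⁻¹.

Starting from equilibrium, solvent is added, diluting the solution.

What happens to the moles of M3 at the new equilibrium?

Dilution lowers every aqueous concentration by the same factor. Δn_aq = 2 − 0 = +2, so the system shifts toward the side with more dissolved moles — to the right.
The net shift is to the right. M3 is a product, so its amount increases.

increases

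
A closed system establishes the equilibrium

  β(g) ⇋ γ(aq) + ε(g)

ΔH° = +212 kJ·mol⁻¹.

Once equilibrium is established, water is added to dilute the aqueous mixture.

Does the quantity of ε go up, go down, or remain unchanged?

increases

Dilution lowers every aqueous concentration by the same factor. Δn_aq = 1 − 0 = +1, so the system shifts toward the side with more dissolved moles — to the right.
The net shift is to the right. ε is a product, so its amount increases.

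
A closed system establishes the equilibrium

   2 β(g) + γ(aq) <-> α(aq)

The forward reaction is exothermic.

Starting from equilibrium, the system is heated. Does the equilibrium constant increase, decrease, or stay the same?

K depends on temperature via the van 't Hoff relation. The forward reaction is exothermic, so raising T decreases K.

decreases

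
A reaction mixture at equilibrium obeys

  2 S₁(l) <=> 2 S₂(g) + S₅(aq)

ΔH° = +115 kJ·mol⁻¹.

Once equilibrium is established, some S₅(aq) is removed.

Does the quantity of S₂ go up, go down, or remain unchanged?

Removing S₅ (aq), a product, drives the reaction to the right.
The net shift is to the right. S₂ is a product, so its amount increases.

increases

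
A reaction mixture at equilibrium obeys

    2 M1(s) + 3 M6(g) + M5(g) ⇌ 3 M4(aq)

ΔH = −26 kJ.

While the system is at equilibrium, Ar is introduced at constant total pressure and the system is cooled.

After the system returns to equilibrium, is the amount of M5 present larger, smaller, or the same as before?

cannot be determined

Adding inert gas at constant total pressure expands the volume and lowers every reacting partial pressure. With Δn_gas = 0 − 4 = -4, Q moves away from K toward the side with fewer gas moles, so the system shifts toward the side with more gas moles — to the left.
The forward reaction is exothermic. Lowering T favours the exothermic direction — shift to the right.
The two effects oppose each other, so the net shift — and hence the change in M5 — cannot be determined from the given information.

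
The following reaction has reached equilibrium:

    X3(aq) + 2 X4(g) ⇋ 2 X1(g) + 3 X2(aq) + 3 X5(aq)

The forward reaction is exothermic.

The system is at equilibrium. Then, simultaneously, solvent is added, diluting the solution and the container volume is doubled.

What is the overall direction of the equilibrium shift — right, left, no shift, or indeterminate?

right

Dilution lowers every aqueous concentration by the same factor. Δn_aq = 6 − 1 = +5, so the system shifts toward the side with more dissolved moles — to the right.
Gas moles: reactants 2, products 2. Δn_gas = 0, so a volume change leaves Q equal to K — no shift from this change.
Only the nonzero effect(s) matter; the net shift is to the right.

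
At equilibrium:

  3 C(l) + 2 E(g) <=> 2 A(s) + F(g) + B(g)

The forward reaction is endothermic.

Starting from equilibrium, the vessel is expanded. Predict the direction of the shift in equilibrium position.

no shift

Gas moles: reactants 2, products 2. Δn_gas = 0, so a volume change leaves Q equal to K — no shift from this change.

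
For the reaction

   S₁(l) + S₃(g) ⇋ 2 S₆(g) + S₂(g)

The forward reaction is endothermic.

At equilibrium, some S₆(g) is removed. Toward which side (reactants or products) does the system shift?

Removing S₆ (g), a product, drives the reaction to the right.

right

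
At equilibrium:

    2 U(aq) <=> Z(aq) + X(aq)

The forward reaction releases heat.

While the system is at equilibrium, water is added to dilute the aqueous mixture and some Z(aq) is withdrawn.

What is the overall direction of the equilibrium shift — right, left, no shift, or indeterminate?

right

Dilution scales every aqueous concentration by the same factor. Δn_aq = 2 − 2 = 0, so Q is unchanged — no shift.
Removing Z (aq), a product, drives the reaction to the right.
Only the nonzero effect(s) matter; the net shift is to the right.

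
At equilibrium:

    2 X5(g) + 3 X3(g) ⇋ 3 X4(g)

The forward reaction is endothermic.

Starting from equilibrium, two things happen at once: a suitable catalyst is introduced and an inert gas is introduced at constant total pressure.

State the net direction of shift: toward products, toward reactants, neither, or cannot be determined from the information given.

left

A catalyst speeds both forward and reverse rates equally; it changes neither Q nor K — no shift from this change.
Adding inert gas at constant total pressure expands the volume and lowers every reacting partial pressure. With Δn_gas = 3 − 5 = -2, Q moves away from K toward the side with fewer gas moles, so the system shifts toward the side with more gas moles — to the left.
Only the nonzero effect(s) matter; the net shift is to the left.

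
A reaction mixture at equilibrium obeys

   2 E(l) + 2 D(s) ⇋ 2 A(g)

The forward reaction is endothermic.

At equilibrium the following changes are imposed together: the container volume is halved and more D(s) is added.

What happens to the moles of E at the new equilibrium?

Gas moles: reactants 0, products 2 (Δn_gas = +2). Compression shifts the system toward the side with fewer moles of gas — to the left.
D is a pure solid; its activity is 1 regardless of amount, so Q is unaffected — no shift from this change.
The net shift is to the left. E is a reactant, so its amount increases.

increases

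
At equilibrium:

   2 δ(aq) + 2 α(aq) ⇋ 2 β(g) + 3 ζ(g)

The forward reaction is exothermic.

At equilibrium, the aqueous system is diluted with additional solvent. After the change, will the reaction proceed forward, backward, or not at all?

Dilution lowers every aqueous concentration by the same factor. Δn_aq = 0 − 4 = -4, so the system shifts toward the side with more dissolved moles — to the left.

left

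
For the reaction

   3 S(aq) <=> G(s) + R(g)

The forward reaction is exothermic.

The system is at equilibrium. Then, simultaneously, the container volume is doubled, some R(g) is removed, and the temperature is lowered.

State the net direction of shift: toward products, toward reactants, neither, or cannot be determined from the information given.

right

Gas moles: reactants 0, products 1 (Δn_gas = +1). Expansion shifts the system toward the side with more moles of gas — to the right.
Removing R (g), a product, drives the reaction to the right.
The forward reaction is exothermic. Lowering T favours the exothermic direction — shift to the right.
All effects act in the same direction — net shift to the right.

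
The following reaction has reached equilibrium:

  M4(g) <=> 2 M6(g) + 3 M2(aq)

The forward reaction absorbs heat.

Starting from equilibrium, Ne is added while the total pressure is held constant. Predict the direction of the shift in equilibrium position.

Adding inert gas at constant total pressure expands the volume and lowers every reacting partial pressure. With Δn_gas = 2 − 1 = +1, Q moves away from K toward the side with fewer gas moles, so the system shifts toward the side with more gas moles — to the right.

right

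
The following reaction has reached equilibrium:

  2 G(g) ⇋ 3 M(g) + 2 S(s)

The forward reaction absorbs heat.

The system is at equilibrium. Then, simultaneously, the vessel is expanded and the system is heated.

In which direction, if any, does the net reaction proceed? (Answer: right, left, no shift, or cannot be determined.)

Gas moles: reactants 2, products 3 (Δn_gas = +1). Expansion shifts the system toward the side with more moles of gas — to the right.
The forward reaction is endothermic. Raising T favours the endothermic direction — shift to the right.
All effects act in the same direction — net shift to the right.

right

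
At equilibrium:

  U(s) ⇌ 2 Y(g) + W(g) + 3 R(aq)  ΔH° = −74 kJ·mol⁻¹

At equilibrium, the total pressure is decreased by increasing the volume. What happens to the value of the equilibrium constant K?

unchanged

The equilibrium constant depends only on temperature. This perturbation may move the position of equilibrium, but since T is unchanged, K itself is unchanged.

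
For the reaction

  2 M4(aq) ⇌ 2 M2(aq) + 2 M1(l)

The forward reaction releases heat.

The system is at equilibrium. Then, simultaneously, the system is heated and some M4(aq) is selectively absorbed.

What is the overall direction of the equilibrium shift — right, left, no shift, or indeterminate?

left

The forward reaction is exothermic. Raising T favours the endothermic direction — shift to the left.
Removing M4 (aq), a reactant, drives the reaction to the left.
All effects act in the same direction — net shift to the left.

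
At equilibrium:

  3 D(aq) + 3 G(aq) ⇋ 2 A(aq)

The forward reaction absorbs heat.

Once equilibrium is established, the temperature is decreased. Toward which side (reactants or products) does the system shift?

The forward reaction is endothermic. Lowering T favours the exothermic direction — shift to the left.

left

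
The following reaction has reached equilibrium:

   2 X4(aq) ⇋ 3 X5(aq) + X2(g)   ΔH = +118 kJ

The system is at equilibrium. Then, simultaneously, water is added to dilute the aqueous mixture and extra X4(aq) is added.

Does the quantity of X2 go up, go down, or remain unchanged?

increases

Dilution lowers every aqueous concentration by the same factor. Δn_aq = 3 − 2 = +1, so the system shifts toward the side with more dissolved moles — to the right.
Adding X4 (aq), a reactant, drives the reaction to the right.
The net shift is to the right. X2 is a product, so its amount increases.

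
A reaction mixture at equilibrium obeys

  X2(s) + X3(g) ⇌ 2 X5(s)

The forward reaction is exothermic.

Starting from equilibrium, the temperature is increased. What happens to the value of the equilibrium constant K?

decreases

K depends on temperature via the van 't Hoff relation. The forward reaction is exothermic, so raising T decreases K.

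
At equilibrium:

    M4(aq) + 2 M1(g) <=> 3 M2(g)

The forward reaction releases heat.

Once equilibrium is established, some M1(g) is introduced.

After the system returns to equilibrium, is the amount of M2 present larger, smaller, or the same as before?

increases

Adding M1 (g), a reactant, drives the reaction to the right.
The net shift is to the right. M2 is a product, so its amount increases.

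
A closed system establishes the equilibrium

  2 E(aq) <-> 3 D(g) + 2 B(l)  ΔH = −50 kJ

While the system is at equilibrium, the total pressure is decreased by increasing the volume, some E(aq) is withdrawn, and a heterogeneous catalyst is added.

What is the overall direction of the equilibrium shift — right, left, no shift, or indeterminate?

Gas moles: reactants 0, products 3 (Δn_gas = +3). Expansion shifts the system toward the side with more moles of gas — to the right.
Removing E (aq), a reactant, drives the reaction to the left.
A catalyst speeds both forward and reverse rates equally; it changes neither Q nor K — no shift from this change.
The individual effects push in opposite directions; without quantitative information the net direction cannot be determined.

cannot be determined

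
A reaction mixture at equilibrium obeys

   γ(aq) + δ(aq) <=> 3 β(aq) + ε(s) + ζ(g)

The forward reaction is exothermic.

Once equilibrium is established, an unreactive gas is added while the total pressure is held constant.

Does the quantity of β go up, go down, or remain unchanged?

Adding inert gas at constant total pressure expands the volume and lowers every reacting partial pressure. With Δn_gas = 1 − 0 = +1, Q moves away from K toward the side with fewer gas moles, so the system shifts toward the side with more gas moles — to the right.
The net shift is to the right. β is a product, so its amount increases.

increases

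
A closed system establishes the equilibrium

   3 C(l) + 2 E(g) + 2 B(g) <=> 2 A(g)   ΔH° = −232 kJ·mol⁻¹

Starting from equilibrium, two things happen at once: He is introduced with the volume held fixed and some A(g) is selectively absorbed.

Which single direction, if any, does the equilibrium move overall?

At constant volume, adding an inert gas leaves every reacting species' partial pressure unchanged, so Q is unchanged — no shift from this change.
Removing A (g), a product, drives the reaction to the right.
Only the nonzero effect(s) matter; the net shift is to the right.

right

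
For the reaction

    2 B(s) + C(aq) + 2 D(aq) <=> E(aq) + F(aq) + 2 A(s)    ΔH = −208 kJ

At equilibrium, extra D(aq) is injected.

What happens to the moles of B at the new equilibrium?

decreases

Adding D (aq), a reactant, drives the reaction to the right.
The net shift is to the right. B is a reactant, so its amount decreases.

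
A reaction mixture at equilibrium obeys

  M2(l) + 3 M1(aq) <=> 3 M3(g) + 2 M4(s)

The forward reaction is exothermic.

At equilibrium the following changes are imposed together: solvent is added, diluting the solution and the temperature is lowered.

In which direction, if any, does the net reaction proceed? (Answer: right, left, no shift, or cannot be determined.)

Dilution lowers every aqueous concentration by the same factor. Δn_aq = 0 − 3 = -3, so the system shifts toward the side with more dissolved moles — to the left.
The forward reaction is exothermic. Lowering T favours the exothermic direction — shift to the right.
The individual effects push in opposite directions; without quantitative information the net direction cannot be determined.

cannot be determined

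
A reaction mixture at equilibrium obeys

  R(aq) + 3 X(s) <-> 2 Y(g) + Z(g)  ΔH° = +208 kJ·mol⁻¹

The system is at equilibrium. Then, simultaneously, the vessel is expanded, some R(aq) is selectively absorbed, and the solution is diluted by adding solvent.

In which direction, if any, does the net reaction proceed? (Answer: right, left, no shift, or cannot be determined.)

cannot be determined

Gas moles: reactants 0, products 3 (Δn_gas = +3). Expansion shifts the system toward the side with more moles of gas — to the right.
Removing R (aq), a reactant, drives the reaction to the left.
Dilution lowers every aqueous concentration by the same factor. Δn_aq = 0 − 1 = -1, so the system shifts toward the side with more dissolved moles — to the left.
The individual effects push in opposite directions; without quantitative information the net direction cannot be determined.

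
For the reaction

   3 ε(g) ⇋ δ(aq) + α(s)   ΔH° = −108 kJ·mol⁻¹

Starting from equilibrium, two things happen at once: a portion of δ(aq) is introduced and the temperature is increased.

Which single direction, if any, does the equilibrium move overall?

Adding δ (aq), a product, drives the reaction to the left.
The forward reaction is exothermic. Raising T favours the endothermic direction — shift to the left.
All effects act in the same direction — net shift to the left.

left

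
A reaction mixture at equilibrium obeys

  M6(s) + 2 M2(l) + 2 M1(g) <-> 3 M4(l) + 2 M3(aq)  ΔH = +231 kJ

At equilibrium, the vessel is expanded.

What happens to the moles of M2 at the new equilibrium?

Gas moles: reactants 2, products 0 (Δn_gas = -2). Expansion shifts the system toward the side with more moles of gas — to the left.
The net shift is to the left. M2 is a reactant, so its amount increases.

increases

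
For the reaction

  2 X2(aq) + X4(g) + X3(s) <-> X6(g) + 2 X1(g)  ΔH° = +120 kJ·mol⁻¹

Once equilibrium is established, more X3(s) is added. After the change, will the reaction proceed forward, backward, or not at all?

X3 is a pure solid; its activity is 1 regardless of amount, so Q is unaffected — no shift from this change.

no shift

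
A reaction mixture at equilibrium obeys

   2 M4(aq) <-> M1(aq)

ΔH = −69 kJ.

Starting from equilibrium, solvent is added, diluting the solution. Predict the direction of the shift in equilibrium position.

left

Dilution lowers every aqueous concentration by the same factor. Δn_aq = 1 − 2 = -1, so the system shifts toward the side with more dissolved moles — to the left.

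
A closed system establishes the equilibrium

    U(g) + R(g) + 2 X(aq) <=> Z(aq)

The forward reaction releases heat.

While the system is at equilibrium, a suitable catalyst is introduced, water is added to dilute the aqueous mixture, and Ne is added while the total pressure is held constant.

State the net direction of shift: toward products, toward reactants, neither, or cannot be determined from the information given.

A catalyst speeds both forward and reverse rates equally; it changes neither Q nor K — no shift from this change.
Dilution lowers every aqueous concentration by the same factor. Δn_aq = 1 − 2 = -1, so the system shifts toward the side with more dissolved moles — to the left.
Adding inert gas at constant total pressure expands the volume and lowers every reacting partial pressure. With Δn_gas = 0 − 2 = -2, Q moves away from K toward the side with fewer gas moles, so the system shifts toward the side with more gas moles — to the left.
Only the nonzero effect(s) matter; the net shift is to the left.

left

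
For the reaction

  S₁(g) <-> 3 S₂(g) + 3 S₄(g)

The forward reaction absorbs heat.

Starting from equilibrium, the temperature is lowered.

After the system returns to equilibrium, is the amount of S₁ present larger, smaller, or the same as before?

increases

The forward reaction is endothermic. Lowering T favours the exothermic direction — shift to the left.
The net shift is to the left. S₁ is a reactant, so its amount increases.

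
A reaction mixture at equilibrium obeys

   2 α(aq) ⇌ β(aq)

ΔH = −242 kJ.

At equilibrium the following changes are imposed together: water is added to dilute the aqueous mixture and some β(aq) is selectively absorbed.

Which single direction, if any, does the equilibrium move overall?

cannot be determined

Dilution lowers every aqueous concentration by the same factor. Δn_aq = 1 − 2 = -1, so the system shifts toward the side with more dissolved moles — to the left.
Removing β (aq), a product, drives the reaction to the right.
The individual effects push in opposite directions; without quantitative information the net direction cannot be determined.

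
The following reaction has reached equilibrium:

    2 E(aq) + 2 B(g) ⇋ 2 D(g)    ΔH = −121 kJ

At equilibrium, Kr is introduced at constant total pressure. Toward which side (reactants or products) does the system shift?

no shift

Adding inert gas at constant total pressure expands the volume, scaling every reacting partial pressure by the same factor. Δn_gas = 2 − 2 = 0, so Q is unchanged — no shift.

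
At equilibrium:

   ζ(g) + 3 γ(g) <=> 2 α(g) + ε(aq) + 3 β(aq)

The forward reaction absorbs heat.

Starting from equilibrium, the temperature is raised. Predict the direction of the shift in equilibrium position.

The forward reaction is endothermic. Raising T favours the endothermic direction — shift to the right.

right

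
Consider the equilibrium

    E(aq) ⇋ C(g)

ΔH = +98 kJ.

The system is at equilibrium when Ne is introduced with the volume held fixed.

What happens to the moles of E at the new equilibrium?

unchanged

At constant volume, adding an inert gas leaves every reacting species' partial pressure unchanged, so Q is unchanged — no shift from this change.
No net shift occurs, so the amount of E is unchanged.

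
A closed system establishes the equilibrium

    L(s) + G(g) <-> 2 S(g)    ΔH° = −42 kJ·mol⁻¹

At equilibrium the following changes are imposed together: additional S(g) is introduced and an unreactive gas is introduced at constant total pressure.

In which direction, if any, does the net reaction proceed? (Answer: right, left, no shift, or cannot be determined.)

Adding S (g), a product, drives the reaction to the left.
Adding inert gas at constant total pressure expands the volume and lowers every reacting partial pressure. With Δn_gas = 2 − 1 = +1, Q moves away from K toward the side with fewer gas moles, so the system shifts toward the side with more gas moles — to the right.
The individual effects push in opposite directions; without quantitative information the net direction cannot be determined.

cannot be determined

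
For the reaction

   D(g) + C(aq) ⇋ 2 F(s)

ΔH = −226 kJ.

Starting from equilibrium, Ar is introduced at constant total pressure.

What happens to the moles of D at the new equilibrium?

Adding inert gas at constant total pressure expands the volume and lowers every reacting partial pressure. With Δn_gas = 0 − 1 = -1, Q moves away from K toward the side with fewer gas moles, so the system shifts toward the side with more gas moles — to the left.
The net shift is to the left. D is a reactant, so its amount increases.

increases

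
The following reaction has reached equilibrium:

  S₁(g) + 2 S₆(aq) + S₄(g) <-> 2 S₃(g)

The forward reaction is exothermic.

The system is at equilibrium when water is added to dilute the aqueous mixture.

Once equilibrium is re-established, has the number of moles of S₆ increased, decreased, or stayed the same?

Dilution lowers every aqueous concentration by the same factor. Δn_aq = 0 − 2 = -2, so the system shifts toward the side with more dissolved moles — to the left.
The net shift is to the left. S₆ is a reactant, so its amount increases.

increases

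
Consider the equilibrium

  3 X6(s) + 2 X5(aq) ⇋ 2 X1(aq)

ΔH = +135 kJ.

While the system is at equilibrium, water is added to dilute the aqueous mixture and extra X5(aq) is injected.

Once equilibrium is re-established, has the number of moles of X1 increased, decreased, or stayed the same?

Dilution scales every aqueous concentration by the same factor. Δn_aq = 2 − 2 = 0, so Q is unchanged — no shift.
Adding X5 (aq), a reactant, drives the reaction to the right.
The net shift is to the right. X1 is a product, so its amount increases.

increases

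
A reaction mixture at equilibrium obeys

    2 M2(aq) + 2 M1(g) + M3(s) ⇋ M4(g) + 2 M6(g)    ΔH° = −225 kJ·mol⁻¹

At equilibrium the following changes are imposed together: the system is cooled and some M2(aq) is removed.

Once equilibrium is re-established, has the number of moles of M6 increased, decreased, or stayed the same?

cannot be determined

The forward reaction is exothermic. Lowering T favours the exothermic direction — shift to the right.
Removing M2 (aq), a reactant, drives the reaction to the left.
The two effects oppose each other, so the net shift — and hence the change in M6 — cannot be determined from the given information.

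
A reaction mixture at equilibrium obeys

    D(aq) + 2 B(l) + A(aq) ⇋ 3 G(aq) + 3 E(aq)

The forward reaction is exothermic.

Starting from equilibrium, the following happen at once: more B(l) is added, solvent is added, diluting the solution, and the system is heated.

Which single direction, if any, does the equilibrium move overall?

cannot be determined

B is a pure liquid; its activity is 1 regardless of amount, so Q is unaffected — no shift from this change.
Dilution lowers every aqueous concentration by the same factor. Δn_aq = 6 − 2 = +4, so the system shifts toward the side with more dissolved moles — to the right.
The forward reaction is exothermic. Raising T favours the endothermic direction — shift to the left.
The individual effects push in opposite directions; without quantitative information the net direction cannot be determined.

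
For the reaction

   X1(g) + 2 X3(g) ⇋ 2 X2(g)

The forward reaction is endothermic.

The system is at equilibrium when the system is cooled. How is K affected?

decreases

K depends on temperature via the van 't Hoff relation. The forward reaction is endothermic, so lowering T decreases K.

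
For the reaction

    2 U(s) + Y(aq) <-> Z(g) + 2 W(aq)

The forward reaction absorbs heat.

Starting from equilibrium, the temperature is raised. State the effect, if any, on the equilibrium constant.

K depends on temperature via the van 't Hoff relation. The forward reaction is endothermic, so raising T increases K.

increases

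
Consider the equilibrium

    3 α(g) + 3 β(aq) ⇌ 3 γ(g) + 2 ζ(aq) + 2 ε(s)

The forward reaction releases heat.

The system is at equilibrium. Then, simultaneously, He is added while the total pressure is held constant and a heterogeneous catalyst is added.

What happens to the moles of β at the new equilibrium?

Adding inert gas at constant total pressure expands the volume, scaling every reacting partial pressure by the same factor. Δn_gas = 3 − 3 = 0, so Q is unchanged — no shift.
A catalyst speeds both forward and reverse rates equally; it changes neither Q nor K — no shift from this change.
No net shift occurs, so the amount of β is unchanged.

unchanged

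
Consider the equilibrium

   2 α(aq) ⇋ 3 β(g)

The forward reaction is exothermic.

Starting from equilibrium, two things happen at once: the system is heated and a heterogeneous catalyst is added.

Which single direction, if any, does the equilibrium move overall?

The forward reaction is exothermic. Raising T favours the endothermic direction — shift to the left.
A catalyst speeds both forward and reverse rates equally; it changes neither Q nor K — no shift from this change.
Only the nonzero effect(s) matter; the net shift is to the left.

left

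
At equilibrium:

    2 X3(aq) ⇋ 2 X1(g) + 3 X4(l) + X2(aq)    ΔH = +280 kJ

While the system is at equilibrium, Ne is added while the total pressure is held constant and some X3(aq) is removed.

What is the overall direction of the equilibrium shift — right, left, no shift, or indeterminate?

cannot be determined

Adding inert gas at constant total pressure expands the volume and lowers every reacting partial pressure. With Δn_gas = 2 − 0 = +2, Q moves away from K toward the side with fewer gas moles, so the system shifts toward the side with more gas moles — to the right.
Removing X3 (aq), a reactant, drives the reaction to the left.
The individual effects push in opposite directions; without quantitative information the net direction cannot be determined.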